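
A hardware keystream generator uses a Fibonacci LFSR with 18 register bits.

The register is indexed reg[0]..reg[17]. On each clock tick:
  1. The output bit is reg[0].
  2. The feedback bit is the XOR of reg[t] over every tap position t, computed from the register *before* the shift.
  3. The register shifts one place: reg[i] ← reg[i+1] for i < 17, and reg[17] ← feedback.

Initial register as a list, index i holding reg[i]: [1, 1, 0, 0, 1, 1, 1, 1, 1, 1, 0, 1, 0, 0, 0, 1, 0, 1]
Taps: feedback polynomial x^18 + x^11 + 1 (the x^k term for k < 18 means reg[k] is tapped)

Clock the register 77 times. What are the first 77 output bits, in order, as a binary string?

11001111110100010101000101010110111110011010011011110011100011101010000110100

step | reg (before) | out | fb
   0 | 110011111101000101 | 1 | 0
   1 | 100111111010001010 | 1 | 1
   2 | 001111110100010101 | 0 | 0
   3 | 011111101000101010 | 0 | 0
   4 | 111111010001010100 | 1 | 0
   5 | 111110100010101000 | 1 | 1
   6 | 111101000101010001 | 1 | 0
   7 | 111010001010100010 | 1 | 1
   8 | 110100010101000101 | 1 | 0
   9 | 101000101010001010 | 1 | 1
  10 | 010001010100010101 | 0 | 0
  11 | 100010101000101010 | 1 | 1
  12 | 000101010001010101 | 0 | 1
  13 | 001010100010101011 | 0 | 0
  14 | 010101000101010110 | 0 | 1
  15 | 101010001010101101 | 1 | 1
  16 | 010100010101011011 | 0 | 1
  17 | 101000101010110111 | 1 | 1
  18 | 010001010101101111 | 0 | 1
  19 | 100010101011011111 | 1 | 0
  20 | 000101010110111110 | 0 | 0
  21 | 001010101101111100 | 0 | 1
  22 | 010101011011111001 | 0 | 1
  23 | 101010110111110011 | 1 | 0
  24 | 010101101111100110 | 0 | 1
  25 | 101011011111001101 | 1 | 0
  26 | 010110111110011010 | 0 | 0
  27 | 101101111100110100 | 1 | 1
  28 | 011011111001101001 | 0 | 1
  29 | 110111110011010011 | 1 | 0
  30 | 101111100110100110 | 1 | 1
  31 | 011111001101001101 | 0 | 1
  32 | 111110011010011011 | 1 | 1
  33 | 111100110100110111 | 1 | 1
  34 | 111001101001101111 | 1 | 0
  35 | 110011010011011110 | 1 | 0
  36 | 100110100110111100 | 1 | 1
  37 | 001101001101111001 | 0 | 1
  38 | 011010011011110011 | 0 | 1
  39 | 110100110111100111 | 1 | 0
  40 | 101001101111001110 | 1 | 0
  41 | 010011011110011100 | 0 | 0
  42 | 100110111100111000 | 1 | 1
  43 | 001101111001110001 | 0 | 1
  44 | 011011110011100011 | 0 | 1
  45 | 110111100111000111 | 1 | 0
  46 | 101111001110001110 | 1 | 1
  47 | 011110011100011101 | 0 | 0
  48 | 111100111000111010 | 1 | 1
  49 | 111001110001110101 | 1 | 0
  50 | 110011100011101010 | 1 | 0
  51 | 100111000111010100 | 1 | 0
  52 | 001110001110101000 | 0 | 0
  53 | 011100011101010000 | 0 | 1
  54 | 111000111010100001 | 1 | 1
  55 | 110001110101000011 | 1 | 0
  56 | 100011101010000110 | 1 | 1
  57 | 000111010100001101 | 0 | 0
  58 | 001110101000011010 | 0 | 0
  59 | 011101010000110100 | 0 | 0
  60 | 111010100001101000 | 1 | 0
  61 | 110101000011010000 | 1 | 0
  62 | 101010000110100000 | 1 | 1
  63 | 010100001101000001 | 0 | 1
  64 | 101000011010000011 | 1 | 1
  65 | 010000110100000111 | 0 | 0
  66 | 100001101000001110 | 1 | 1
  67 | 000011010000011101 | 0 | 0
  68 | 000110100000111010 | 0 | 0
  69 | 001101000001110100 | 0 | 1
  70 | 011010000011101001 | 0 | 1
  71 | 110100000111010011 | 1 | 0
  72 | 101000001110100110 | 1 | 1
  73 | 010000011101001101 | 0 | 1
  74 | 100000111010011011 | 1 | 1
  75 | 000001110100110111 | 0 | 0
  76 | 000011101001101110 | 0 | 1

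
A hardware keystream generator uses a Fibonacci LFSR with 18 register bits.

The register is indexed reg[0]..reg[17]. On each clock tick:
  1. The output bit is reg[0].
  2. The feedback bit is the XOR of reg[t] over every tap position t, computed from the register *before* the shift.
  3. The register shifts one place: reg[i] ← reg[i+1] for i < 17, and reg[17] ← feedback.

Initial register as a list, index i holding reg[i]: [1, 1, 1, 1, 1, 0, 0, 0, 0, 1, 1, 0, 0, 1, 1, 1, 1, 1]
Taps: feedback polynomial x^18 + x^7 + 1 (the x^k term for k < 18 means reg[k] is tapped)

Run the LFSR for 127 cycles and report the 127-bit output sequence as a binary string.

1111100001100111111100101110011110100000010011011110000110101111010011011000001001100011001011001111110101010100100101011100011

k : reg_k → out_k, fb_k
0: 111110000110011111 → 1, fb=1
1: 111100001100111111 → 1, fb=1
2: 111000011001111111 → 1, fb=0
3: 110000110011111110 → 1, fb=0
4: 100001100111111100 → 1, fb=1
5: 000011001111111001 → 0, fb=0
6: 000110011111110010 → 0, fb=1
7: 001100111111100101 → 0, fb=1
8: 011001111111001011 → 0, fb=1
9: 110011111110010111 → 1, fb=0
10: 100111111100101110 → 1, fb=0
11: 001111111001011100 → 0, fb=1
12: 011111110010111001 → 0, fb=1
13: 111111100101110011 → 1, fb=1
14: 111111001011100111 → 1, fb=1
15: 111110010111001111 → 1, fb=0
16: 111100101110011110 → 1, fb=1
17: 111001011100111101 → 1, fb=0
18: 110010111001111010 → 1, fb=0
19: 100101110011110100 → 1, fb=0
20: 001011100111101000 → 0, fb=0
21: 010111001111010000 → 0, fb=0
22: 101110011110100000 → 1, fb=0
23: 011100111101000000 → 0, fb=1
24: 111001111010000001 → 1, fb=0
25: 110011110100000010 → 1, fb=0
26: 100111101000000100 → 1, fb=1
27: 001111010000001001 → 0, fb=1
28: 011110100000010011 → 0, fb=0
29: 111101000000100110 → 1, fb=1
30: 111010000001001101 → 1, fb=1
31: 110100000010011011 → 1, fb=1
32: 101000000100110111 → 1, fb=1
33: 010000001001101111 → 0, fb=0
34: 100000010011011110 → 1, fb=0
35: 000000100110111100 → 0, fb=0
36: 000001001101111000 → 0, fb=0
37: 000010011011110000 → 0, fb=1
38: 000100110111100001 → 0, fb=1
39: 001001101111000011 → 0, fb=0
40: 010011011110000110 → 0, fb=1
41: 100110111100001101 → 1, fb=0
42: 001101111000011010 → 0, fb=1
43: 011011110000110101 → 0, fb=1
44: 110111100001101011 → 1, fb=1
45: 101111000011010111 → 1, fb=1
46: 011110000110101111 → 0, fb=0
47: 111100001101011110 → 1, fb=1
48: 111000011010111101 → 1, fb=0
49: 110000110101111010 → 1, fb=0
50: 100001101011110100 → 1, fb=1
51: 000011010111101001 → 0, fb=1
52: 000110101111010011 → 0, fb=0
53: 001101011110100110 → 0, fb=1
54: 011010111101001101 → 0, fb=1
55: 110101111010011011 → 1, fb=0
56: 101011110100110110 → 1, fb=0
57: 010111101001101100 → 0, fb=0
58: 101111010011011000 → 1, fb=0
59: 011110100110110000 → 0, fb=0
60: 111101001101100000 → 1, fb=1
61: 111010011011000001 → 1, fb=0
62: 110100110110000010 → 1, fb=0
63: 101001101100000100 → 1, fb=1
64: 010011011000001001 → 0, fb=1
65: 100110110000010011 → 1, fb=0
66: 001101100000100110 → 0, fb=0
67: 011011000001001100 → 0, fb=0
68: 110110000010011000 → 1, fb=1
69: 101100000100110001 → 1, fb=1
70: 011000001001100011 → 0, fb=0
71: 110000010011000110 → 1, fb=0
72: 100000100110001100 → 1, fb=1
73: 000001001100011001 → 0, fb=0
74: 000010011000110010 → 0, fb=1
75: 000100110001100101 → 0, fb=1
76: 001001100011001011 → 0, fb=0
77: 010011000110010110 → 0, fb=0
78: 100110001100101100 → 1, fb=1
79: 001100011001011001 → 0, fb=1
80: 011000110010110011 → 0, fb=1
81: 110001100101100111 → 1, fb=1
82: 100011001011001111 → 1, fb=1
83: 000110010110011111 → 0, fb=1
84: 001100101100111111 → 0, fb=0
85: 011001011001111110 → 0, fb=1
86: 110010110011111101 → 1, fb=0
87: 100101100111111010 → 1, fb=1
88: 001011001111110101 → 0, fb=0
89: 010110011111101010 → 0, fb=1
90: 101100111111010101 → 1, fb=0
91: 011001111110101010 → 0, fb=1
92: 110011111101010101 → 1, fb=0
93: 100111111010101010 → 1, fb=0
94: 001111110101010100 → 0, fb=1
95: 011111101010101001 → 0, fb=0
96: 111111010101010010 → 1, fb=0
97: 111110101010100100 → 1, fb=1
98: 111101010101001001 → 1, fb=0
99: 111010101010010010 → 1, fb=1
100: 110101010100100101 → 1, fb=0
101: 101010101001001010 → 1, fb=1
102: 010101010010010101 → 0, fb=1
103: 101010100100101011 → 1, fb=1
104: 010101001001010111 → 0, fb=0
105: 101010010010101110 → 1, fb=0
106: 010100100101011100 → 0, fb=0
107: 101001001010111000 → 1, fb=1
108: 010010010101110001 → 0, fb=1
109: 100100101011100011 → 1, fb=1
110: 001001010111000111 → 0, fb=1
111: 010010101110001111 → 0, fb=0
112: 100101011100011110 → 1, fb=0
113: 001010111000111100 → 0, fb=1
114: 010101110001111001 → 0, fb=1
115: 101011100011110011 → 1, fb=1
116: 010111000111100111 → 0, fb=0
117: 101110001111001110 → 1, fb=1
118: 011100011110011101 → 0, fb=1
119: 111000111100111011 → 1, fb=0
120: 110001111001110110 → 1, fb=0
121: 100011110011101100 → 1, fb=0
122: 000111100111011000 → 0, fb=0
123: 001111001110110000 → 0, fb=0
124: 011110011101100000 → 0, fb=1
125: 111100111011000001 → 1, fb=0
126: 111001110110000010 → 1, fb=0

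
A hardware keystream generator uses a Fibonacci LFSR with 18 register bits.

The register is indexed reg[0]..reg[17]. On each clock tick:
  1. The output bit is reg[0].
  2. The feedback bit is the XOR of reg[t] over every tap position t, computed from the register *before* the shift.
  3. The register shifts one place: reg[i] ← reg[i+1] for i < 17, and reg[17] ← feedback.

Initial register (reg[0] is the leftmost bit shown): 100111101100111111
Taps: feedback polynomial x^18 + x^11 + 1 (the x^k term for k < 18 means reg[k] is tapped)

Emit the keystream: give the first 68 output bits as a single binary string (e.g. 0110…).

step | reg (before) | out | fb
   0 | 100111101100111111 | 1 | 1
   1 | 001111011001111111 | 0 | 1
   2 | 011110110011111111 | 0 | 1
   3 | 111101100111111111 | 1 | 0
   4 | 111011001111111110 | 1 | 0
   5 | 110110011111111100 | 1 | 0
   6 | 101100111111111000 | 1 | 0
   7 | 011001111111110000 | 0 | 1
   8 | 110011111111100001 | 1 | 0
   9 | 100111111111000010 | 1 | 0
  10 | 001111111110000100 | 0 | 0
  11 | 011111111100001000 | 0 | 0
  12 | 111111111000010000 | 1 | 1
  13 | 111111110000100001 | 1 | 1
  14 | 111111100001000011 | 1 | 0
  15 | 111111000010000110 | 1 | 1
  16 | 111110000100001101 | 1 | 1
  17 | 111100001000011011 | 1 | 1
  18 | 111000010000110111 | 1 | 1
  19 | 110000100001101111 | 1 | 0
  20 | 100001000011011110 | 1 | 0
  21 | 000010000110111100 | 0 | 0
  22 | 000100001101111000 | 0 | 1
  23 | 001000011011110001 | 0 | 1
  24 | 010000110111100011 | 0 | 1
  25 | 100001101111000111 | 1 | 0
  26 | 000011011110001110 | 0 | 0
  27 | 000110111100011100 | 0 | 0
  28 | 001101111000111000 | 0 | 0
  29 | 011011110001110000 | 0 | 1
  30 | 110111100011100001 | 1 | 0
  31 | 101111000111000010 | 1 | 0
  32 | 011110001110000100 | 0 | 0
  33 | 111100011100001000 | 1 | 1
  34 | 111000111000010001 | 1 | 1
  35 | 110001110000100011 | 1 | 1
  36 | 100011100001000111 | 1 | 0
  37 | 000111000010001110 | 0 | 0
  38 | 001110000100011100 | 0 | 0
  39 | 011100001000111000 | 0 | 0
  40 | 111000010001110000 | 1 | 0
  41 | 110000100011100000 | 1 | 0
  42 | 100001000111000000 | 1 | 0
  43 | 000010001110000000 | 0 | 0
  44 | 000100011100000000 | 0 | 0
  45 | 001000111000000000 | 0 | 0
  46 | 010001110000000000 | 0 | 0
  47 | 100011100000000000 | 1 | 1
  48 | 000111000000000001 | 0 | 0
  49 | 001110000000000010 | 0 | 0
  50 | 011100000000000100 | 0 | 0
  51 | 111000000000001000 | 1 | 1
  52 | 110000000000010001 | 1 | 1
  53 | 100000000000100011 | 1 | 1
  54 | 000000000001000111 | 0 | 1
  55 | 000000000010001111 | 0 | 0
  56 | 000000000100011110 | 0 | 0
  57 | 000000001000111100 | 0 | 0
  58 | 000000010001111000 | 0 | 1
  59 | 000000100011110001 | 0 | 1
  60 | 000001000111100011 | 0 | 1
  61 | 000010001111000111 | 0 | 1
  62 | 000100011110001111 | 0 | 0
  63 | 001000111100011110 | 0 | 0
  64 | 010001111000111100 | 0 | 0
  65 | 100011110001111000 | 1 | 0
  66 | 000111100011110000 | 0 | 1
  67 | 001111000111100001 | 0 | 1

10011110110011111111100001000011011110001110000100011100000000000100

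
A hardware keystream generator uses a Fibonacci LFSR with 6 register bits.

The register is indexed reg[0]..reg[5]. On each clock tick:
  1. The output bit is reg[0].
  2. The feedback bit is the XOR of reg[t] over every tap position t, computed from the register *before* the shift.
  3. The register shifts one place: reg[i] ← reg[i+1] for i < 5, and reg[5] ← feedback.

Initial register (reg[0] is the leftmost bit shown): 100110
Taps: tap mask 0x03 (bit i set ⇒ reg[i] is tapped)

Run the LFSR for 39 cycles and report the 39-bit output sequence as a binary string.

step | reg (before) | out | fb
   0 | 100110 | 1 | 1
   1 | 001101 | 0 | 0
   2 | 011010 | 0 | 1
   3 | 110101 | 1 | 0
   4 | 101010 | 1 | 1
   5 | 010101 | 0 | 1
   6 | 101011 | 1 | 1
   7 | 010111 | 0 | 1
   8 | 101111 | 1 | 1
   9 | 011111 | 0 | 1
  10 | 111111 | 1 | 0
  11 | 111110 | 1 | 0
  12 | 111100 | 1 | 0
  13 | 111000 | 1 | 0
  14 | 110000 | 1 | 0
  15 | 100000 | 1 | 1
  16 | 000001 | 0 | 0
  17 | 000010 | 0 | 0
  18 | 000100 | 0 | 0
  19 | 001000 | 0 | 0
  20 | 010000 | 0 | 1
  21 | 100001 | 1 | 1
  22 | 000011 | 0 | 0
  23 | 000110 | 0 | 0
  24 | 001100 | 0 | 0
  25 | 011000 | 0 | 1
  26 | 110001 | 1 | 0
  27 | 100010 | 1 | 1
  28 | 000101 | 0 | 0
  29 | 001010 | 0 | 0
  30 | 010100 | 0 | 1
  31 | 101001 | 1 | 1
  32 | 010011 | 0 | 1
  33 | 100111 | 1 | 1
  34 | 001111 | 0 | 0
  35 | 011110 | 0 | 1
  36 | 111101 | 1 | 0
  37 | 111010 | 1 | 0
  38 | 110100 | 1 | 0

100110101011111100000100001100010100111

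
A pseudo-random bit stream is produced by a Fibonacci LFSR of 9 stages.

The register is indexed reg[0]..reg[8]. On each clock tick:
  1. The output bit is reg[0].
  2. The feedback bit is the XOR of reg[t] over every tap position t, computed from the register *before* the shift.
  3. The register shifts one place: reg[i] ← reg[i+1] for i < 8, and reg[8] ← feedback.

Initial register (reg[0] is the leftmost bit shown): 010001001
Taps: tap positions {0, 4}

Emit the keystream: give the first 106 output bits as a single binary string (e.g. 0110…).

tick  register→output (feedback)
  0  010001001→0 (0)
  1  100010010→1 (0)
  2  000100100→0 (0)
  3  001001000→0 (0)
  4  010010000→0 (1)
  5  100100001→1 (1)
  6  001000011→0 (0)
  7  010000110→0 (0)
  8  100001100→1 (1)
  9  000011001→0 (1)
 10  000110011→0 (1)
 11  001100111→0 (0)
 12  011001110→0 (0)
 13  110011100→1 (0)
 14  100111000→1 (0)
 15  001110000→0 (1)
 16  011100001→0 (0)
 17  111000010→1 (1)
 18  110000101→1 (1)
 19  100001011→1 (1)
 20  000010111→0 (1)
 21  000101111→0 (0)
 22  001011110→0 (1)
 23  010111101→0 (1)
 24  101111011→1 (0)
 25  011110110→0 (1)
 26  111101101→1 (1)
 27  111011011→1 (0)
 28  110110110→1 (0)
 29  101101100→1 (1)
 30  011011001→0 (1)
 31  110110011→1 (0)
 32  101100110→1 (1)
 33  011001101→0 (0)
 34  110011010→1 (0)
 35  100110100→1 (0)
 36  001101000→0 (0)
 37  011010000→0 (1)
 38  110100001→1 (1)
 39  101000011→1 (1)
 40  010000111→0 (0)
 41  100001110→1 (1)
 42  000011101→0 (1)
 43  000111011→0 (1)
 44  001110111→0 (1)
 45  011101111→0 (0)
 46  111011110→1 (0)
 47  110111100→1 (0)
 48  101111000→1 (0)
 49  011110000→0 (1)
 50  111100001→1 (1)
 51  111000011→1 (1)
 52  110000111→1 (1)
 53  100001111→1 (1)
 54  000011111→0 (1)
 55  000111111→0 (1)
 56  001111111→0 (1)
 57  011111111→0 (1)
 58  111111111→1 (0)
 59  111111110→1 (0)
 60  111111100→1 (0)
 61  111111000→1 (0)
 62  111110000→1 (0)
 63  111100000→1 (1)
 64  111000001→1 (1)
 65  110000011→1 (1)
 66  100000111→1 (1)
 67  000001111→0 (0)
 68  000011110→0 (1)
 69  000111101→0 (1)
 70  001111011→0 (1)
 71  011110111→0 (1)
 72  111101111→1 (1)
 73  111011111→1 (0)
 74  110111110→1 (0)
 75  101111100→1 (0)
 76  011111000→0 (1)
 77  111110001→1 (0)
 78  111100010→1 (1)
 79  111000101→1 (1)
 80  110001011→1 (1)
 81  100010111→1 (0)
 82  000101110→0 (0)
 83  001011100→0 (1)
 84  010111001→0 (1)
 85  101110011→1 (0)
 86  011100110→0 (0)
 87  111001100→1 (1)
 88  110011001→1 (0)
 89  100110010→1 (0)
 90  001100100→0 (0)
 91  011001000→0 (0)
 92  110010000→1 (0)
 93  100100000→1 (1)
 94  001000001→0 (0)
 95  010000010→0 (0)
 96  100000100→1 (1)
 97  000001001→0 (0)
 98  000010010→0 (1)
 99  000100101→0 (0)
100  001001010→0 (0)
101  010010100→0 (1)
102  100101001→1 (1)
103  001010011→0 (1)
104  010100111→0 (0)
105  101001110→1 (1)

0100010010000110011100001011110110110011010000111011110000111111111000001111011111000101110011001000001001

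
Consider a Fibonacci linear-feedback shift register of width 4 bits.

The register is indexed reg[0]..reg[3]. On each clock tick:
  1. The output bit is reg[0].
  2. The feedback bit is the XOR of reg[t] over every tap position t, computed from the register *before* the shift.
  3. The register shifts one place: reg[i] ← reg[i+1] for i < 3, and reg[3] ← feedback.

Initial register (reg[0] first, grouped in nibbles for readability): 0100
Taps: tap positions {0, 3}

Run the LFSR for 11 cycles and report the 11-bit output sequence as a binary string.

tick  register→output (feedback)
  0  0100→0 (0)
  1  1000→1 (1)
  2  0001→0 (1)
  3  0011→0 (1)
  4  0111→0 (1)
  5  1111→1 (0)
  6  1110→1 (1)
  7  1101→1 (0)
  8  1010→1 (1)
  9  0101→0 (1)
 10  1011→1 (0)

01000111101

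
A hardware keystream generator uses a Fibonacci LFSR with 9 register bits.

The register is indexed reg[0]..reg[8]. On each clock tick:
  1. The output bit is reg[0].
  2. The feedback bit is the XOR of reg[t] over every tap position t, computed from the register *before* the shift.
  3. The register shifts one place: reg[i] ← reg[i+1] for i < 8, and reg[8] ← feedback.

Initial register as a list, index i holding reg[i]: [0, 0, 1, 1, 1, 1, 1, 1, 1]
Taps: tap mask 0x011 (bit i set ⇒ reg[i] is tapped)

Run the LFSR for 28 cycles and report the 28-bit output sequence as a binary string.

0011111111100000111101111100

tick  register→output (feedback)
  0  001111111→0 (1)
  1  011111111→0 (1)
  2  111111111→1 (0)
  3  111111110→1 (0)
  4  111111100→1 (0)
  5  111111000→1 (0)
  6  111110000→1 (0)
  7  111100000→1 (1)
  8  111000001→1 (1)
  9  110000011→1 (1)
 10  100000111→1 (1)
 11  000001111→0 (0)
 12  000011110→0 (1)
 13  000111101→0 (1)
 14  001111011→0 (1)
 15  011110111→0 (1)
 16  111101111→1 (1)
 17  111011111→1 (0)
 18  110111110→1 (0)
 19  101111100→1 (0)
 20  011111000→0 (1)
 21  111110001→1 (0)
 22  111100010→1 (1)
 23  111000101→1 (1)
 24  110001011→1 (1)
 25  100010111→1 (0)
 26  000101110→0 (0)
 27  001011100→0 (1)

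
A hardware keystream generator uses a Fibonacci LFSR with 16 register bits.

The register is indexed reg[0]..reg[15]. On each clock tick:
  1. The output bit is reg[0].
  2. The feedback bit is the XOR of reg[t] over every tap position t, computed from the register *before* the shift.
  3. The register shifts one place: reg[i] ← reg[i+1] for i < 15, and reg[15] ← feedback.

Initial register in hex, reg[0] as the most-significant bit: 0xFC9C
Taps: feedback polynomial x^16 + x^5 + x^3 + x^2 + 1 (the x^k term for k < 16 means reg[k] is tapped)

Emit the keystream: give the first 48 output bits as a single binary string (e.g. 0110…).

k : reg_k → out_k, fb_k
0: 1111110010011100 → 1, fb=0
1: 1111100100111000 → 1, fb=1
2: 1111001001110001 → 1, fb=1
3: 1110010011100011 → 1, fb=1
4: 1100100111000111 → 1, fb=1
5: 1001001110001111 → 1, fb=0
6: 0010011100011110 → 0, fb=0
7: 0100111000111100 → 0, fb=1
8: 1001110001111001 → 1, fb=1
9: 0011100011110011 → 0, fb=0
10: 0111000111100110 → 0, fb=0
11: 1110001111001100 → 1, fb=0
12: 1100011110011000 → 1, fb=0
13: 1000111100110000 → 1, fb=0
14: 0001111001100000 → 0, fb=0
15: 0011110011000000 → 0, fb=1
16: 0111100110000001 → 0, fb=0
17: 1111001100000010 → 1, fb=1
18: 1110011000000101 → 1, fb=1
19: 1100110000001011 → 1, fb=0
20: 1001100000010110 → 1, fb=0
21: 0011000000101100 → 0, fb=0
22: 0110000001011000 → 0, fb=1
23: 1100000010110001 → 1, fb=1
24: 1000000101100011 → 1, fb=1
25: 0000001011000111 → 0, fb=0
26: 0000010110001110 → 0, fb=1
27: 0000101100011101 → 0, fb=0
28: 0001011000111010 → 0, fb=0
29: 0010110001110100 → 0, fb=0
30: 0101100011101000 → 0, fb=1
31: 1011000111010001 → 1, fb=1
32: 0110001110100011 → 0, fb=1
33: 1100011101000111 → 1, fb=0
34: 1000111010001110 → 1, fb=0
35: 0001110100011100 → 0, fb=0
36: 0011101000111000 → 0, fb=0
37: 0111010001110000 → 0, fb=1
38: 1110100011100001 → 1, fb=0
39: 1101000111000010 → 1, fb=0
40: 1010001110000100 → 1, fb=0
41: 0100011100001000 → 0, fb=1
42: 1000111000010001 → 1, fb=0
43: 0001110000100010 → 0, fb=0
44: 0011100001000100 → 0, fb=0
45: 0111000010001000 → 0, fb=0
46: 1110000100010000 → 1, fb=0
47: 1100001000100000 → 1, fb=1

111111001001110001111001100000010110001110100011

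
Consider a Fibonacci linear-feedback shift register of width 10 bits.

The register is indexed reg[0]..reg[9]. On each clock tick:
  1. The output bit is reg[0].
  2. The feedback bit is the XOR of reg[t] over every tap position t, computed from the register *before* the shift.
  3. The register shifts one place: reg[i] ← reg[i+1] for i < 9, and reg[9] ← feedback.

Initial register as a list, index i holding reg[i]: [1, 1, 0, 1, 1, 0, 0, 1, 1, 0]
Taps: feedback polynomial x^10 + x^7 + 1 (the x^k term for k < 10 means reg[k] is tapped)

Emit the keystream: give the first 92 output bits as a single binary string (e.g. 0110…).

11011001100001101011011101000101011111101000111001101110010100011010000001100100100010000010

k : reg_k → out_k, fb_k
0: 1101100110 → 1, fb=0
1: 1011001100 → 1, fb=0
2: 0110011000 → 0, fb=0
3: 1100110000 → 1, fb=1
4: 1001100001 → 1, fb=1
5: 0011000011 → 0, fb=0
6: 0110000110 → 0, fb=1
7: 1100001101 → 1, fb=0
8: 1000011010 → 1, fb=1
9: 0000110101 → 0, fb=1
10: 0001101011 → 0, fb=0
11: 0011010110 → 0, fb=1
12: 0110101101 → 0, fb=1
13: 1101011011 → 1, fb=1
14: 1010110111 → 1, fb=0
15: 0101101110 → 0, fb=1
16: 1011011101 → 1, fb=0
17: 0110111010 → 0, fb=0
18: 1101110100 → 1, fb=0
19: 1011101000 → 1, fb=1
20: 0111010001 → 0, fb=0
21: 1110100010 → 1, fb=1
22: 1101000101 → 1, fb=0
23: 1010001010 → 1, fb=1
24: 0100010101 → 0, fb=1
25: 1000101011 → 1, fb=1
26: 0001010111 → 0, fb=1
27: 0010101111 → 0, fb=1
28: 0101011111 → 0, fb=1
29: 1010111111 → 1, fb=0
30: 0101111110 → 0, fb=1
31: 1011111101 → 1, fb=0
32: 0111111010 → 0, fb=0
33: 1111110100 → 1, fb=0
34: 1111101000 → 1, fb=1
35: 1111010001 → 1, fb=1
36: 1110100011 → 1, fb=1
37: 1101000111 → 1, fb=0
38: 1010001110 → 1, fb=0
39: 0100011100 → 0, fb=1
40: 1000111001 → 1, fb=1
41: 0001110011 → 0, fb=0
42: 0011100110 → 0, fb=1
43: 0111001101 → 0, fb=1
44: 1110011011 → 1, fb=1
45: 1100110111 → 1, fb=0
46: 1001101110 → 1, fb=0
47: 0011011100 → 0, fb=1
48: 0110111001 → 0, fb=0
49: 1101110010 → 1, fb=1
50: 1011100101 → 1, fb=0
51: 0111001010 → 0, fb=0
52: 1110010100 → 1, fb=0
53: 1100101000 → 1, fb=1
54: 1001010001 → 1, fb=1
55: 0010100011 → 0, fb=0
56: 0101000110 → 0, fb=1
57: 1010001101 → 1, fb=0
58: 0100011010 → 0, fb=0
59: 1000110100 → 1, fb=0
60: 0001101000 → 0, fb=0
61: 0011010000 → 0, fb=0
62: 0110100000 → 0, fb=0
63: 1101000000 → 1, fb=1
64: 1010000001 → 1, fb=1
65: 0100000011 → 0, fb=0
66: 1000000110 → 1, fb=0
67: 0000001100 → 0, fb=1
68: 0000011001 → 0, fb=0
69: 0000110010 → 0, fb=0
70: 0001100100 → 0, fb=1
71: 0011001001 → 0, fb=0
72: 0110010010 → 0, fb=0
73: 1100100100 → 1, fb=0
74: 1001001000 → 1, fb=1
75: 0010010001 → 0, fb=0
76: 0100100010 → 0, fb=0
77: 1001000100 → 1, fb=0
78: 0010001000 → 0, fb=0
79: 0100010000 → 0, fb=0
80: 1000100000 → 1, fb=1
81: 0001000001 → 0, fb=0
82: 0010000010 → 0, fb=0
83: 0100000100 → 0, fb=1
84: 1000001001 → 1, fb=1
85: 0000010011 → 0, fb=0
86: 0000100110 → 0, fb=1
87: 0001001101 → 0, fb=1
88: 0010011011 → 0, fb=0
89: 0100110110 → 0, fb=1
90: 1001101101 → 1, fb=0
91: 0011011010 → 0, fb=0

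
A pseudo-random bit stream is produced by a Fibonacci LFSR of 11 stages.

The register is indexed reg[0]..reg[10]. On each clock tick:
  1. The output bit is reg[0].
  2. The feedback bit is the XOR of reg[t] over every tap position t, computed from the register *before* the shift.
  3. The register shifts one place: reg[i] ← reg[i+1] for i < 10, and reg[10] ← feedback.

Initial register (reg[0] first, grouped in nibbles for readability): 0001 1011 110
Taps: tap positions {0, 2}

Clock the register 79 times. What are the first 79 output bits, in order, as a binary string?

0001101111001110100111101001110010011101110111010101010100000000001000000001010

step | reg (before) | out | fb
   0 | 00011011110 | 0 | 0
   1 | 00110111100 | 0 | 1
   2 | 01101111001 | 0 | 1
   3 | 11011110011 | 1 | 1
   4 | 10111100111 | 1 | 0
   5 | 01111001110 | 0 | 1
   6 | 11110011101 | 1 | 0
   7 | 11100111010 | 1 | 0
   8 | 11001110100 | 1 | 1
   9 | 10011101001 | 1 | 1
  10 | 00111010011 | 0 | 1
  11 | 01110100111 | 0 | 1
  12 | 11101001111 | 1 | 0
  13 | 11010011110 | 1 | 1
  14 | 10100111101 | 1 | 0
  15 | 01001111010 | 0 | 0
  16 | 10011110100 | 1 | 1
  17 | 00111101001 | 0 | 1
  18 | 01111010011 | 0 | 1
  19 | 11110100111 | 1 | 0
  20 | 11101001110 | 1 | 0
  21 | 11010011100 | 1 | 1
  22 | 10100111001 | 1 | 0
  23 | 01001110010 | 0 | 0
  24 | 10011100100 | 1 | 1
  25 | 00111001001 | 0 | 1
  26 | 01110010011 | 0 | 1
  27 | 11100100111 | 1 | 0
  28 | 11001001110 | 1 | 1
  29 | 10010011101 | 1 | 1
  30 | 00100111011 | 0 | 1
  31 | 01001110111 | 0 | 0
  32 | 10011101110 | 1 | 1
  33 | 00111011101 | 0 | 1
  34 | 01110111011 | 0 | 1
  35 | 11101110111 | 1 | 0
  36 | 11011101110 | 1 | 1
  37 | 10111011101 | 1 | 0
  38 | 01110111010 | 0 | 1
  39 | 11101110101 | 1 | 0
  40 | 11011101010 | 1 | 1
  41 | 10111010101 | 1 | 0
  42 | 01110101010 | 0 | 1
  43 | 11101010101 | 1 | 0
  44 | 11010101010 | 1 | 1
  45 | 10101010101 | 1 | 0
  46 | 01010101010 | 0 | 0
  47 | 10101010100 | 1 | 0
  48 | 01010101000 | 0 | 0
  49 | 10101010000 | 1 | 0
  50 | 01010100000 | 0 | 0
  51 | 10101000000 | 1 | 0
  52 | 01010000000 | 0 | 0
  53 | 10100000000 | 1 | 0
  54 | 01000000000 | 0 | 0
  55 | 10000000000 | 1 | 1
  56 | 00000000001 | 0 | 0
  57 | 00000000010 | 0 | 0
  58 | 00000000100 | 0 | 0
  59 | 00000001000 | 0 | 0
  60 | 00000010000 | 0 | 0
  61 | 00000100000 | 0 | 0
  62 | 00001000000 | 0 | 0
  63 | 00010000000 | 0 | 0
  64 | 00100000000 | 0 | 1
  65 | 01000000001 | 0 | 0
  66 | 10000000010 | 1 | 1
  67 | 00000000101 | 0 | 0
  68 | 00000001010 | 0 | 0
  69 | 00000010100 | 0 | 0
  70 | 00000101000 | 0 | 0
  71 | 00001010000 | 0 | 0
  72 | 00010100000 | 0 | 0
  73 | 00101000000 | 0 | 1
  74 | 01010000001 | 0 | 0
  75 | 10100000010 | 1 | 0
  76 | 01000000100 | 0 | 0
  77 | 10000001000 | 1 | 1
  78 | 00000010001 | 0 | 0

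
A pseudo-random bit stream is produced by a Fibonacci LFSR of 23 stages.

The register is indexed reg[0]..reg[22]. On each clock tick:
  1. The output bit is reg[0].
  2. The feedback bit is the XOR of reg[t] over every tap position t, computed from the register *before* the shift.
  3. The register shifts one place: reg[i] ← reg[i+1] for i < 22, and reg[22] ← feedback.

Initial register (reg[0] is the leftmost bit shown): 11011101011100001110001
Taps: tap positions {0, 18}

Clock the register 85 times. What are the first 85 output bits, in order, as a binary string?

1101110101110000111000101010111110011101001011000011111011001100001110011011000000011

step | reg (before) | out | fb
   0 | 11011101011100001110001 | 1 | 0
   1 | 10111010111000011100010 | 1 | 1
   2 | 01110101110000111000101 | 0 | 0
   3 | 11101011100001110001010 | 1 | 1
   4 | 11010111000011100010101 | 1 | 0
   5 | 10101110000111000101010 | 1 | 1
   6 | 01011100001110001010101 | 0 | 1
   7 | 10111000011100010101011 | 1 | 1
   8 | 01110000111000101010111 | 0 | 1
   9 | 11100001110001010101111 | 1 | 1
  10 | 11000011100010101011111 | 1 | 0
  11 | 10000111000101010111110 | 1 | 0
  12 | 00001110001010101111100 | 0 | 1
  13 | 00011100010101011111001 | 0 | 1
  14 | 00111000101010111110011 | 0 | 1
  15 | 01110001010101111100111 | 0 | 0
  16 | 11100010101011111001110 | 1 | 1
  17 | 11000101010111110011101 | 1 | 0
  18 | 10001010101111100111010 | 1 | 0
  19 | 00010101011111001110100 | 0 | 1
  20 | 00101010111110011101001 | 0 | 0
  21 | 01010101111100111010010 | 0 | 1
  22 | 10101011111001110100101 | 1 | 1
  23 | 01010111110011101001011 | 0 | 0
  24 | 10101111100111010010110 | 1 | 0
  25 | 01011111001110100101100 | 0 | 0
  26 | 10111110011101001011000 | 1 | 0
  27 | 01111100111010010110000 | 0 | 1
  28 | 11111001110100101100001 | 1 | 1
  29 | 11110011101001011000011 | 1 | 1
  30 | 11100111010010110000111 | 1 | 1
  31 | 11001110100101100001111 | 1 | 1
  32 | 10011101001011000011111 | 1 | 0
  33 | 00111010010110000111110 | 0 | 1
  34 | 01110100101100001111101 | 0 | 1
  35 | 11101001011000011111011 | 1 | 0
  36 | 11010010110000111110110 | 1 | 0
  37 | 10100101100001111101100 | 1 | 1
  38 | 01001011000011111011001 | 0 | 1
  39 | 10010110000111110110011 | 1 | 0
  40 | 00101100001111101100110 | 0 | 0
  41 | 01011000011111011001100 | 0 | 0
  42 | 10110000111110110011000 | 1 | 0
  43 | 01100001111101100110000 | 0 | 1
  44 | 11000011111011001100001 | 1 | 1
  45 | 10000111110110011000011 | 1 | 1
  46 | 00001111101100110000111 | 0 | 0
  47 | 00011111011001100001110 | 0 | 0
  48 | 00111110110011000011100 | 0 | 1
  49 | 01111101100110000111001 | 0 | 1
  50 | 11111011001100001110011 | 1 | 0
  51 | 11110110011000011100110 | 1 | 1
  52 | 11101100110000111001101 | 1 | 1
  53 | 11011001100001110011011 | 1 | 0
  54 | 10110011000011100110110 | 1 | 0
  55 | 01100110000111001101100 | 0 | 0
  56 | 11001100001110011011000 | 1 | 0
  57 | 10011000011100110110000 | 1 | 0
  58 | 00110000111001101100000 | 0 | 0
  59 | 01100001110011011000000 | 0 | 0
  60 | 11000011100110110000000 | 1 | 1
  61 | 10000111001101100000001 | 1 | 1
  62 | 00001110011011000000011 | 0 | 0
  63 | 00011100110110000000110 | 0 | 0
  64 | 00111001101100000001100 | 0 | 0
  65 | 01110011011000000011000 | 0 | 1
  66 | 11100110110000000110001 | 1 | 0
  67 | 11001101100000001100010 | 1 | 1
  68 | 10011011000000011000101 | 1 | 1
  69 | 00110110000000110001011 | 0 | 0
  70 | 01101100000001100010110 | 0 | 1
  71 | 11011000000011000101101 | 1 | 1
  72 | 10110000000110001011011 | 1 | 0
  73 | 01100000001100010110110 | 0 | 1
  74 | 11000000011000101101101 | 1 | 1
  75 | 10000000110001011011011 | 1 | 0
  76 | 00000001100010110110110 | 0 | 1
  77 | 00000011000101101101101 | 0 | 0
  78 | 00000110001011011011010 | 0 | 1
  79 | 00001100010110110110101 | 0 | 1
  80 | 00011000101101101101011 | 0 | 0
  81 | 00110001011011011010110 | 0 | 1
  82 | 01100010110110110101101 | 0 | 0
  83 | 11000101101101101011010 | 1 | 0
  84 | 10001011011011010110100 | 1 | 0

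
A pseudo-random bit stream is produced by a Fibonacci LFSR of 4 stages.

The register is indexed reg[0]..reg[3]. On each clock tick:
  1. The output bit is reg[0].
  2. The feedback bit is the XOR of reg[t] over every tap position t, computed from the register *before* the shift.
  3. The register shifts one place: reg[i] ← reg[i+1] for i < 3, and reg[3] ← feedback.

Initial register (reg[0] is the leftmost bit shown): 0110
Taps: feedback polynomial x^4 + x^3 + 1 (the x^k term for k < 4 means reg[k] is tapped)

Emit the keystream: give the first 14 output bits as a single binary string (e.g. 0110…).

01100100011110

tick  register→output (feedback)
  0  0110→0 (0)
  1  1100→1 (1)
  2  1001→1 (0)
  3  0010→0 (0)
  4  0100→0 (0)
  5  1000→1 (1)
  6  0001→0 (1)
  7  0011→0 (1)
  8  0111→0 (1)
  9  1111→1 (0)
 10  1110→1 (1)
 11  1101→1 (0)
 12  1010→1 (1)
 13  0101→0 (1)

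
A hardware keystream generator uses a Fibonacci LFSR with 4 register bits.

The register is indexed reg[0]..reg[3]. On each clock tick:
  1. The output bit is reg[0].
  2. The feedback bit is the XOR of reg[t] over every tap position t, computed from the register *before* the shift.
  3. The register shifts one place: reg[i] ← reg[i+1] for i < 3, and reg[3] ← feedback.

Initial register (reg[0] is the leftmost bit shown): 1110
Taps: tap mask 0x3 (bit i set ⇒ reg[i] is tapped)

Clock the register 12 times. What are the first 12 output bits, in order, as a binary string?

tick  register→output (feedback)
  0  1110→1 (0)
  1  1100→1 (0)
  2  1000→1 (1)
  3  0001→0 (0)
  4  0010→0 (0)
  5  0100→0 (1)
  6  1001→1 (1)
  7  0011→0 (0)
  8  0110→0 (1)
  9  1101→1 (0)
 10  1010→1 (1)
 11  0101→0 (1)

111000100110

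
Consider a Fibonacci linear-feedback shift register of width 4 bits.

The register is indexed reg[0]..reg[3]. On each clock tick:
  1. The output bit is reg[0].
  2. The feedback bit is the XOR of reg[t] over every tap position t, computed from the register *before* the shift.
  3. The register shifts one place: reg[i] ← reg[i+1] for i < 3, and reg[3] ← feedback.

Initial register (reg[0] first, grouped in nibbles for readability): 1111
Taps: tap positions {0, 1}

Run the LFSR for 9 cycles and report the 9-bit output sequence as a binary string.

111100010

tick  register→output (feedback)
  0  1111→1 (0)
  1  1110→1 (0)
  2  1100→1 (0)
  3  1000→1 (1)
  4  0001→0 (0)
  5  0010→0 (0)
  6  0100→0 (1)
  7  1001→1 (1)
  8  0011→0 (0)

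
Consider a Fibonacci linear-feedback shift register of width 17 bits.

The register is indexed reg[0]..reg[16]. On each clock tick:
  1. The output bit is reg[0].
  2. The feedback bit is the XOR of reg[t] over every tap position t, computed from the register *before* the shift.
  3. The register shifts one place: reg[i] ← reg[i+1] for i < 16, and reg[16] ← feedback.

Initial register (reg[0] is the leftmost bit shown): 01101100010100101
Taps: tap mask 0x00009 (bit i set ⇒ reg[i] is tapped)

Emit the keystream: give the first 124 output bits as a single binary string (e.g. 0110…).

0110110001010010100001110110001101011110001111001101011111101101001101000100001001001011001010000000100100110100001000000100

k : reg_k → out_k, fb_k
0: 01101100010100101 → 0, fb=0
1: 11011000101001010 → 1, fb=0
2: 10110001010010100 → 1, fb=0
3: 01100010100101000 → 0, fb=0
4: 11000101001010000 → 1, fb=1
5: 10001010010100001 → 1, fb=1
6: 00010100101000011 → 0, fb=1
7: 00101001010000111 → 0, fb=0
8: 01010010100001110 → 0, fb=1
9: 10100101000011101 → 1, fb=1
10: 01001010000111011 → 0, fb=0
11: 10010100001110110 → 1, fb=0
12: 00101000011101100 → 0, fb=0
13: 01010000111011000 → 0, fb=1
14: 10100001110110001 → 1, fb=1
15: 01000011101100011 → 0, fb=0
16: 10000111011000110 → 1, fb=1
17: 00001110110001101 → 0, fb=0
18: 00011101100011010 → 0, fb=1
19: 00111011000110101 → 0, fb=1
20: 01110110001101011 → 0, fb=1
21: 11101100011010111 → 1, fb=1
22: 11011000110101111 → 1, fb=0
23: 10110001101011110 → 1, fb=0
24: 01100011010111100 → 0, fb=0
25: 11000110101111000 → 1, fb=1
26: 10001101011110001 → 1, fb=1
27: 00011010111100011 → 0, fb=1
28: 00110101111000111 → 0, fb=1
29: 01101011110001111 → 0, fb=0
30: 11010111100011110 → 1, fb=0
31: 10101111000111100 → 1, fb=1
32: 01011110001111001 → 0, fb=1
33: 10111100011110011 → 1, fb=0
34: 01111000111100110 → 0, fb=1
35: 11110001111001101 → 1, fb=0
36: 11100011110011010 → 1, fb=1
37: 11000111100110101 → 1, fb=1
38: 10001111001101011 → 1, fb=1
39: 00011110011010111 → 0, fb=1
40: 00111100110101111 → 0, fb=1
41: 01111001101011111 → 0, fb=1
42: 11110011010111111 → 1, fb=0
43: 11100110101111110 → 1, fb=1
44: 11001101011111101 → 1, fb=1
45: 10011010111111011 → 1, fb=0
46: 00110101111110110 → 0, fb=1
47: 01101011111101101 → 0, fb=0
48: 11010111111011010 → 1, fb=0
49: 10101111110110100 → 1, fb=1
50: 01011111101101001 → 0, fb=1
51: 10111111011010011 → 1, fb=0
52: 01111110110100110 → 0, fb=1
53: 11111101101001101 → 1, fb=0
54: 11111011010011010 → 1, fb=0
55: 11110110100110100 → 1, fb=0
56: 11101101001101000 → 1, fb=1
57: 11011010011010001 → 1, fb=0
58: 10110100110100010 → 1, fb=0
59: 01101001101000100 → 0, fb=0
60: 11010011010001000 → 1, fb=0
61: 10100110100010000 → 1, fb=1
62: 01001101000100001 → 0, fb=0
63: 10011010001000010 → 1, fb=0
64: 00110100010000100 → 0, fb=1
65: 01101000100001001 → 0, fb=0
66: 11010001000010010 → 1, fb=0
67: 10100010000100100 → 1, fb=1
68: 01000100001001001 → 0, fb=0
69: 10001000010010010 → 1, fb=1
70: 00010000100100101 → 0, fb=1
71: 00100001001001011 → 0, fb=0
72: 01000010010010110 → 0, fb=0
73: 10000100100101100 → 1, fb=1
74: 00001001001011001 → 0, fb=0
75: 00010010010110010 → 0, fb=1
76: 00100100101100101 → 0, fb=0
77: 01001001011001010 → 0, fb=0
78: 10010010110010100 → 1, fb=0
79: 00100101100101000 → 0, fb=0
80: 01001011001010000 → 0, fb=0
81: 10010110010100000 → 1, fb=0
82: 00101100101000000 → 0, fb=0
83: 01011001010000000 → 0, fb=1
84: 10110010100000001 → 1, fb=0
85: 01100101000000010 → 0, fb=0
86: 11001010000000100 → 1, fb=1
87: 10010100000001001 → 1, fb=0
88: 00101000000010010 → 0, fb=0
89: 01010000000100100 → 0, fb=1
90: 10100000001001001 → 1, fb=1
91: 01000000010010011 → 0, fb=0
92: 10000000100100110 → 1, fb=1
93: 00000001001001101 → 0, fb=0
94: 00000010010011010 → 0, fb=0
95: 00000100100110100 → 0, fb=0
96: 00001001001101000 → 0, fb=0
97: 00010010011010000 → 0, fb=1
98: 00100100110100001 → 0, fb=0
99: 01001001101000010 → 0, fb=0
100: 10010011010000100 → 1, fb=0
101: 00100110100001000 → 0, fb=0
102: 01001101000010000 → 0, fb=0
103: 10011010000100000 → 1, fb=0
104: 00110100001000000 → 0, fb=1
105: 01101000010000001 → 0, fb=0
106: 11010000100000010 → 1, fb=0
107: 10100001000000100 → 1, fb=1
108: 01000010000001001 → 0, fb=0
109: 10000100000010010 → 1, fb=1
110: 00001000000100101 → 0, fb=0
111: 00010000001001010 → 0, fb=1
112: 00100000010010101 → 0, fb=0
113: 01000000100101010 → 0, fb=0
114: 10000001001010100 → 1, fb=1
115: 00000010010101001 → 0, fb=0
116: 00000100101010010 → 0, fb=0
117: 00001001010100100 → 0, fb=0
118: 00010010101001000 → 0, fb=1
119: 00100101010010001 → 0, fb=0
120: 01001010100100010 → 0, fb=0
121: 10010101001000100 → 1, fb=0
122: 00101010010001000 → 0, fb=0
123: 01010100100010000 → 0, fb=1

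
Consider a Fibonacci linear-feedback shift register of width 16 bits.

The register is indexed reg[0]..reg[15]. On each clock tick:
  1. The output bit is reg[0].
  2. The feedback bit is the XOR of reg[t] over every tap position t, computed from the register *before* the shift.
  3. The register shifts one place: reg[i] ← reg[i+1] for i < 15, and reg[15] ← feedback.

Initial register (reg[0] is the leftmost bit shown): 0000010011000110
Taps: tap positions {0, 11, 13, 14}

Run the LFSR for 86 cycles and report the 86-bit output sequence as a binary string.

00000100110001100110001101101010110110001001101110010010111010110111100000100111011100

step | reg (before) | out | fb
   0 | 0000010011000110 | 0 | 0
   1 | 0000100110001100 | 0 | 1
   2 | 0001001100011001 | 0 | 1
   3 | 0010011000110011 | 0 | 0
   4 | 0100110001100110 | 0 | 0
   5 | 1001100011001100 | 1 | 0
   6 | 0011000110011000 | 0 | 1
   7 | 0110001100110001 | 0 | 1
   8 | 1100011001100011 | 1 | 0
   9 | 1000110011000110 | 1 | 1
  10 | 0001100110001101 | 0 | 1
  11 | 0011001100011011 | 0 | 0
  12 | 0110011000110110 | 0 | 1
  13 | 1100110001101101 | 1 | 0
  14 | 1001100011011010 | 1 | 1
  15 | 0011000110110101 | 0 | 0
  16 | 0110001101101010 | 0 | 1
  17 | 1100011011010101 | 1 | 1
  18 | 1000110110101011 | 1 | 0
  19 | 0001101101010110 | 0 | 1
  20 | 0011011010101101 | 0 | 1
  21 | 0110110101011011 | 0 | 0
  22 | 1101101010110110 | 1 | 0
  23 | 1011010101101100 | 1 | 0
  24 | 0110101011011000 | 0 | 1
  25 | 1101010110110001 | 1 | 0
  26 | 1010101101100010 | 1 | 0
  27 | 0101011011000100 | 0 | 1
  28 | 1010110110001001 | 1 | 1
  29 | 0101101100010011 | 0 | 0
  30 | 1011011000100110 | 1 | 1
  31 | 0110110001001101 | 0 | 1
  32 | 1101100010011011 | 1 | 1
  33 | 1011000100110111 | 1 | 0
  34 | 0110001001101110 | 0 | 0
  35 | 1100010011011100 | 1 | 1
  36 | 1000100110111001 | 1 | 0
  37 | 0001001101110010 | 0 | 0
  38 | 0010011011100100 | 0 | 1
  39 | 0100110111001001 | 0 | 0
  40 | 1001101110010010 | 1 | 1
  41 | 0011011100100101 | 0 | 1
  42 | 0110111001001011 | 0 | 1
  43 | 1101110010010111 | 1 | 0
  44 | 1011100100101110 | 1 | 1
  45 | 0111001001011101 | 0 | 0
  46 | 1110010010111010 | 1 | 1
  47 | 1100100101110101 | 1 | 1
  48 | 1001001011101011 | 1 | 0
  49 | 0010010111010110 | 0 | 1
  50 | 0100101110101101 | 0 | 1
  51 | 1001011101011011 | 1 | 1
  52 | 0010111010110111 | 0 | 1
  53 | 0101110101101111 | 0 | 0
  54 | 1011101011011110 | 1 | 0
  55 | 0111010110111100 | 0 | 0
  56 | 1110101101111000 | 1 | 0
  57 | 1101011011110000 | 1 | 0
  58 | 1010110111100000 | 1 | 1
  59 | 0101101111000001 | 0 | 0
  60 | 1011011110000010 | 1 | 0
  61 | 0110111100000100 | 0 | 1
  62 | 1101111000001001 | 1 | 1
  63 | 1011110000010011 | 1 | 1
  64 | 0111100000100111 | 0 | 0
  65 | 1111000001001110 | 1 | 1
  66 | 1110000010011101 | 1 | 1
  67 | 1100000100111011 | 1 | 1
  68 | 1000001001110111 | 1 | 0
  69 | 0000010011101110 | 0 | 0
  70 | 0000100111011100 | 0 | 0
  71 | 0001001110111000 | 0 | 1
  72 | 0010011101110001 | 0 | 1
  73 | 0100111011100011 | 0 | 1
  74 | 1001110111000111 | 1 | 1
  75 | 0011101110001111 | 0 | 0
  76 | 0111011100011110 | 0 | 1
  77 | 1110111000111101 | 1 | 1
  78 | 1101110001111011 | 1 | 1
  79 | 1011100011110111 | 1 | 0
  80 | 0111000111101110 | 0 | 0
  81 | 1110001111011100 | 1 | 1
  82 | 1100011110111001 | 1 | 0
  83 | 1000111101110010 | 1 | 1
  84 | 0001111011100101 | 0 | 1
  85 | 0011110111001011 | 0 | 1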